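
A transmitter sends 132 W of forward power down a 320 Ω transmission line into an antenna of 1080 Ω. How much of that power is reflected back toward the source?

P_reflected ≈ 38.9 W

Γ = (1080 − 320)/(1080 + 320) = 0.543
|Γ|² = 0.295
P_refl = |Γ|²·P_inc = 38.9 W, P_del = (1 − |Γ|²)·P_inc = 93.1 W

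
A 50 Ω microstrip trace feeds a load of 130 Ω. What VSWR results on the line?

Γ = (130 − 50)/(130 + 50) = 0.444
VSWR = (1 + 0.444)/(1 − 0.444)

VSWR ≈ 2.6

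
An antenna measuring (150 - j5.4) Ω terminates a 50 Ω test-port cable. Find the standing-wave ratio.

VSWR ≈ 3

Γ = (Z_L − Z_0)/(Z_L + Z_0) = (100 − j5.4)/(200 − j5.4)
|Γ| = 100/200 = 0.501
VSWR = (1 + |Γ|)/(1 − |Γ|) = 1.5/0.499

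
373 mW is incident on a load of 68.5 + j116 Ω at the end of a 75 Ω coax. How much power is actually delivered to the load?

|Γ| = |(-6.5 + j116)/(143.5 + j116)| = 0.63
|Γ|² = 0.396
P_refl = |Γ|²·P_inc = 148 mW, P_del = (1 − |Γ|²)·P_inc = 225 mW

P_delivered ≈ 225 mW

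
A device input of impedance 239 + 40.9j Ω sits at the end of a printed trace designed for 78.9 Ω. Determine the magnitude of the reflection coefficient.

|Γ| ≈ 0.516

Γ = (Z_L − Z_0)/(Z_L + Z_0) = (160.1 + j40.9)/(317.9 + j40.9)
|Γ| = 165/321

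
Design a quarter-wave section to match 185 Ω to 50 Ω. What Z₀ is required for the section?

Z_qwt ≈ 96.2 Ω

Z_qwt = √(Z_0·R_L) = √(50 × 185) = √9250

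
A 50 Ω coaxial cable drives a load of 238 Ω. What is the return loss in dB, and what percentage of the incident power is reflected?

Γ = (238 − 50)/(238 + 50) = 0.653
RL = −20·log₁₀(0.653) = 3.7 dB
P_refl/P_inc = |Γ|² = 0.426

RL ≈ 3.7 dB; 42.6% of incident power reflected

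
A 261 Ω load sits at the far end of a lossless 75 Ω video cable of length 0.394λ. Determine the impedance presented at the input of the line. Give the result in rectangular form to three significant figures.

βl = 2π × 0.394 = 142°
tan(βl) = tan(142°) = -0.786
Z_in = Z_0·(Z_L + jZ_0·tanβl)/(Z_0 + jZ_L·tanβl)
     = 75·(261 − j58.9)/(75 − j205)

Z_in ≈ 49.8 + j77.2 Ω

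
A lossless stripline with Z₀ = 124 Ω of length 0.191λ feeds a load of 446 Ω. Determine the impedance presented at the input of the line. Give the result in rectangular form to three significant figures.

Z_in ≈ 39.2 − j44 Ω

βl = 2π × 0.191 = 68.8°
tan(βl) = tan(68.8°) = 2.57
Z_in = Z_0·(Z_L + jZ_0·tanβl)/(Z_0 + jZ_L·tanβl)
     = 124·(446 + j319)/(124 + j1150)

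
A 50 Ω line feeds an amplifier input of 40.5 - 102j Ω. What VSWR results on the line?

VSWR ≈ 7.04

Γ = (Z_L − Z_0)/(Z_L + Z_0) = (-9.5 − j102)/(90.5 − j102)
|Γ| = 102/136 = 0.751
VSWR = (1 + |Γ|)/(1 − |Γ|) = 1.75/0.249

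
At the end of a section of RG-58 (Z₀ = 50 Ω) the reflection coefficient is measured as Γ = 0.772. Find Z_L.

Z_L = Z_0·(1 + Γ)/(1 − Γ) = 50·(1.77)/(0.228)

Z_L ≈ 389 Ω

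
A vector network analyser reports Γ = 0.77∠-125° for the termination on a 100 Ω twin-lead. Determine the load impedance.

Z_L = Z_0·(1 + Γ)/(1 − Γ) = 100·(0.558 − j0.631)/(1.44 + j0.631)

Z_L ≈ 16.4 − j50.9 Ω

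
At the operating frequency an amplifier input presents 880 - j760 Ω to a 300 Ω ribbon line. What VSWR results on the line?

VSWR ≈ 5.27

Γ = (Z_L − Z_0)/(Z_L + Z_0) = (580 − j760)/(1180 − j760)
|Γ| = 956/1400 = 0.681
VSWR = (1 + |Γ|)/(1 − |Γ|) = 1.68/0.319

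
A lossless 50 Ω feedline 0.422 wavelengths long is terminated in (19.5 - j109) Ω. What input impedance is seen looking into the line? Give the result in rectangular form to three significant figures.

Z_in ≈ 359 + j375 Ω

βl = 2π × 0.422 = 152°
tan(βl) = tan(152°) = -0.534
Z_in = Z_0·(Z_L + jZ_0·tanβl)/(Z_0 + jZ_L·tanβl)
     = 50·(19.5 − j136)/(-8.15 − j10.4)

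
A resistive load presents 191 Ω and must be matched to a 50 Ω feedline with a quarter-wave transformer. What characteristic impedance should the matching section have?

Z_qwt = √(Z_0·R_L) = √(50 × 191) = √9550

Z_qwt ≈ 97.7 Ω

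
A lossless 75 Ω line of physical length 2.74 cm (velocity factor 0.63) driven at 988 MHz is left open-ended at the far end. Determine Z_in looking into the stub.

Z_in ≈ −j59.5 Ω

λ = v/f = 0.63·c / 988 MHz = 0.191 m
βl = 2π·l/λ = 2π × 0.143 = 51.6°
tan(βl) = 1.26
For an open-ended stub, Z_in = −jZ_0·cot(βl) = −jZ_0/tan(βl)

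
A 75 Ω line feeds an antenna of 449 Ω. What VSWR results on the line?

VSWR ≈ 5.99

For a purely resistive load, VSWR = R_L/Z_0 or Z_0/R_L (whichever > 1) = 449/75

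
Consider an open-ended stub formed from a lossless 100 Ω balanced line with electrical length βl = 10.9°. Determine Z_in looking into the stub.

tan(βl) = 0.193
For an open-ended stub, Z_in = −jZ_0·cot(βl) = −jZ_0/tan(βl)

Z_in ≈ −j519 Ω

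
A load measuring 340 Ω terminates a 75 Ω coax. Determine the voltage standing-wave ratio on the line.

Γ = (340 − 75)/(340 + 75) = 0.639
VSWR = (1 + 0.639)/(1 − 0.639)

VSWR ≈ 4.53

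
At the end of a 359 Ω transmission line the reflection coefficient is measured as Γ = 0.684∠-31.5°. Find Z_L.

Z_L ≈ 634 − j851 Ω

Z_L = Z_0·(1 + Γ)/(1 − Γ) = 359·(1.58 − j0.357)/(0.417 + j0.357)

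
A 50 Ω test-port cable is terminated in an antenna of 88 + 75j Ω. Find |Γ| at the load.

|Γ| ≈ 0.535

Γ = (Z_L − Z_0)/(Z_L + Z_0) = (38 + j75)/(138 + j75)
|Γ| = 84.1/157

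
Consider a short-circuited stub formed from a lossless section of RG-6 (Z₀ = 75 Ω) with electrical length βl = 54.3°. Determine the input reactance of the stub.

tan(βl) = 1.39
For a short-circuited stub, Z_in = jZ_0·tan(βl)

X_in ≈ 104 Ω (inductive)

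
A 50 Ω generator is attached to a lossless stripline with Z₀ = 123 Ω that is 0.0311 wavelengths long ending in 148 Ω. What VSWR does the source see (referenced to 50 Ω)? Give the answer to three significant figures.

VSWR ≈ 2.93

βl = 2π × 0.0311 = 11.2°
tan(βl) = 0.198
Z_in = Z_0·(Z_L + jZ_0·tanβl)/(Z_0 + jZ_L·tanβl) = 146 − j10.3 Ω
Γ_s = (Z_in − Z_s)/(Z_in + Z_s) = (95.5 − j10.3)/(196 − j10.3), |Γ_s| = 0.491
VSWR = (1 + |Γ_s|)/(1 − |Γ_s|)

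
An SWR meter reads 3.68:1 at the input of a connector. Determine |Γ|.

|Γ| ≈ 0.573

|Γ| = (S − 1)/(S + 1) = (3.68 − 1)/(3.68 + 1) = 2.68/4.68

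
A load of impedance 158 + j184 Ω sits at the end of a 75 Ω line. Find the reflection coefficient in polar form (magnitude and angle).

Γ = (Z_L − Z_0)/(Z_L + Z_0) = (83 + j184)/(233 + j184)
|Γ| = 202/297 = 0.68

Γ ≈ 0.68 ∠ 27.4°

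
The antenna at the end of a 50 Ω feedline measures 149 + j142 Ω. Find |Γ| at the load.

|Γ| ≈ 0.708

Γ = (Z_L − Z_0)/(Z_L + Z_0) = (99 + j142)/(199 + j142)
|Γ| = 173/244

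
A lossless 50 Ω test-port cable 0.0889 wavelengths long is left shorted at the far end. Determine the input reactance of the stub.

X_in ≈ 31.2 Ω (inductive)

βl = 2π × 0.0889 = 32°
tan(βl) = 0.625
For a shorted stub, Z_in = jZ_0·tan(βl)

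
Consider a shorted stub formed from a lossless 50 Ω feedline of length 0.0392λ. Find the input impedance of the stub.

Z_in ≈ +j12.6 Ω

βl = 2π × 0.0392 = 14.1°
tan(βl) = 0.251
For a shorted stub, Z_in = jZ_0·tan(βl)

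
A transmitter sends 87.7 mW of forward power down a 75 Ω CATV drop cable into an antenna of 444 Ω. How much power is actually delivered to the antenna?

P_delivered ≈ 43.4 mW

Γ = (444 − 75)/(444 + 75) = 0.711
|Γ|² = 0.505
P_refl = |Γ|²·P_inc = 44.3 mW, P_del = (1 − |Γ|²)·P_inc = 43.4 mW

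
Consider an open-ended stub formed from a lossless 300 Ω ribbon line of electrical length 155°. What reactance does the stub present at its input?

tan(βl) = -0.466
For an open-ended stub, Z_in = −jZ_0·cot(βl) = −jZ_0/tan(βl)

X_in ≈ 643 Ω (inductive)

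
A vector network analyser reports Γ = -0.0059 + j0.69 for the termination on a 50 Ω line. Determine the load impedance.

Z_L = Z_0·(1 + Γ)/(1 − Γ) = 50·(0.994 + j0.69)/(1.01 − j0.69)

Z_L ≈ 17.6 + j46.4 Ω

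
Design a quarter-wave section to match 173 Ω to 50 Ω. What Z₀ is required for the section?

Z_qwt = √(Z_0·R_L) = √(50 × 173) = √8650

Z_qwt ≈ 93 Ω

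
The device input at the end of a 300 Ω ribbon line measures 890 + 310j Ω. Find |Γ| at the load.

|Γ| ≈ 0.542

Γ = (Z_L − Z_0)/(Z_L + Z_0) = (590 + j310)/(1190 + j310)
|Γ| = 666/1230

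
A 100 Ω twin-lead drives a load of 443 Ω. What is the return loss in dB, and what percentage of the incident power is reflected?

RL ≈ 3.99 dB; 39.9% of incident power reflected

Γ = (443 − 100)/(443 + 100) = 0.632
RL = −20·log₁₀(0.632) = 3.99 dB
P_refl/P_inc = |Γ|² = 0.399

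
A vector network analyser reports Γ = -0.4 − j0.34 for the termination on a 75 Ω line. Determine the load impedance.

Z_L ≈ 26.2 − j24.6 Ω

Z_L = Z_0·(1 + Γ)/(1 − Γ) = 75·(0.6 − j0.34)/(1.4 + j0.34)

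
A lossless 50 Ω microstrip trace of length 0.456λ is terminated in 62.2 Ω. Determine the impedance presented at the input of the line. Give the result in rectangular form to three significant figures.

Z_in ≈ 59.8 + j6.91 Ω

βl = 2π × 0.456 = 164°
tan(βl) = tan(164°) = -0.284
Z_in = Z_0·(Z_L + jZ_0·tanβl)/(Z_0 + jZ_L·tanβl)
     = 50·(62.2 − j14.2)/(50 − j17.6)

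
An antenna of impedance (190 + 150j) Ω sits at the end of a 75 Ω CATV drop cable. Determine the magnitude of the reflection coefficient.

Γ = (Z_L − Z_0)/(Z_L + Z_0) = (115 + j150)/(265 + j150)
|Γ| = 189/305

|Γ| ≈ 0.621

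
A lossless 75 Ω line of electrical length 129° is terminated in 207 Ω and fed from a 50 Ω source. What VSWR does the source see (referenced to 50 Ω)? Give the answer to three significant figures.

VSWR ≈ 2.82

tan(βl) = -1.23
Z_in = Z_0·(Z_L + jZ_0·tanβl)/(Z_0 + jZ_L·tanβl) = 41.4 + j48.6 Ω
Γ_s = (Z_in − Z_s)/(Z_in + Z_s) = (-8.57 + j48.6)/(91.4 + j48.6), |Γ_s| = 0.476
VSWR = (1 + |Γ_s|)/(1 − |Γ_s|)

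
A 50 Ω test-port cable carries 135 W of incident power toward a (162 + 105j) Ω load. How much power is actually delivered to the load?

P_delivered ≈ 78.2 W

|Γ| = |(112 + j105)/(212 + j105)| = 0.649
|Γ|² = 0.421
P_refl = |Γ|²·P_inc = 56.8 W, P_del = (1 − |Γ|²)·P_inc = 78.2 W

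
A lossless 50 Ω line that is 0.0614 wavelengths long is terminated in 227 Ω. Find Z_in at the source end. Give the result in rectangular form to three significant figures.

Z_in ≈ 60.1 − j90.5 Ω

βl = 2π × 0.0614 = 22.1°
tan(βl) = tan(22.1°) = 0.406
Z_in = Z_0·(Z_L + jZ_0·tanβl)/(Z_0 + jZ_L·tanβl)
     = 50·(227 + j20.3)/(50 + j92.2)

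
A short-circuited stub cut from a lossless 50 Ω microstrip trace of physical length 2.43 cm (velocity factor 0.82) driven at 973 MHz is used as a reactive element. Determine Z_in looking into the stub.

Z_in ≈ +j34.5 Ω

λ = v/f = 0.82·c / 973 MHz = 0.253 m
βl = 2π·l/λ = 2π × 0.0961 = 34.6°
tan(βl) = 0.69
For a short-circuited stub, Z_in = jZ_0·tan(βl)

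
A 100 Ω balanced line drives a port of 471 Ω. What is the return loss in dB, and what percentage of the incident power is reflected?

RL ≈ 3.75 dB; 42.2% of incident power reflected

Γ = (471 − 100)/(471 + 100) = 0.65
RL = −20·log₁₀(0.65) = 3.75 dB
P_refl/P_inc = |Γ|² = 0.422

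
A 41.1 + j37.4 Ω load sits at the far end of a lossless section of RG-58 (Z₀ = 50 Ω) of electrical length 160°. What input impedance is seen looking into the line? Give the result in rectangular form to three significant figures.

Z_in ≈ 27.2 + j21.5 Ω

tan(βl) = tan(160°) = -0.364
Z_in = Z_0·(Z_L + jZ_0·tanβl)/(Z_0 + jZ_L·tanβl)
     = 50·(41.1 + j19.2)/(63.6 − j15)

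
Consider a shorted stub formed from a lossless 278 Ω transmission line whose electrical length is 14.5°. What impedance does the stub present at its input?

tan(βl) = 0.259
For a shorted stub, Z_in = jZ_0·tan(βl)

Z_in ≈ +j71.9 Ω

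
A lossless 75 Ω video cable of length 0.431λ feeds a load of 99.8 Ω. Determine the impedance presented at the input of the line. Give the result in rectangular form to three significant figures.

Z_in ≈ 87.9 + j19.4 Ω

βl = 2π × 0.431 = 155°
tan(βl) = tan(155°) = -0.463
Z_in = Z_0·(Z_L + jZ_0·tanβl)/(Z_0 + jZ_L·tanβl)
     = 75·(99.8 − j34.7)/(75 − j46.2)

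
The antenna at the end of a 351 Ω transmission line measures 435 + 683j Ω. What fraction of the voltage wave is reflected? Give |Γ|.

|Γ| ≈ 0.661

Γ = (Z_L − Z_0)/(Z_L + Z_0) = (84 + j683)/(786 + j683)
|Γ| = 688/1040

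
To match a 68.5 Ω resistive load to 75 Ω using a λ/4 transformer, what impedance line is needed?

Z_qwt ≈ 71.7 Ω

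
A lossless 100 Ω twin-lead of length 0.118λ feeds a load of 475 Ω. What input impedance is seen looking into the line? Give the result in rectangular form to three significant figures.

βl = 2π × 0.118 = 42.5°
tan(βl) = tan(42.5°) = 0.916
Z_in = Z_0·(Z_L + jZ_0·tanβl)/(Z_0 + jZ_L·tanβl)
     = 100·(475 + j91.6)/(100 + j435)

Z_in ≈ 43.8 − j99.1 Ω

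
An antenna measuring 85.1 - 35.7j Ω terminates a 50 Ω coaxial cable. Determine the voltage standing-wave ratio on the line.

Γ = (Z_L − Z_0)/(Z_L + Z_0) = (35.1 − j35.7)/(135.1 − j35.7)
|Γ| = 50.1/140 = 0.358
VSWR = (1 + |Γ|)/(1 − |Γ|) = 1.36/0.642

VSWR ≈ 2.12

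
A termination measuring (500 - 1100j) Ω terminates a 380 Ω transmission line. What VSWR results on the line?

Γ = (Z_L − Z_0)/(Z_L + Z_0) = (120 − j1100)/(880 − j1100)
|Γ| = 1110/1410 = 0.786
VSWR = (1 + |Γ|)/(1 − |Γ|) = 1.79/0.214

VSWR ≈ 8.32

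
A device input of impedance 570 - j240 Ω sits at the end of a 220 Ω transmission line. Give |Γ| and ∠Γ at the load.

Γ = (Z_L − Z_0)/(Z_L + Z_0) = (350 − j240)/(790 − j240)
|Γ| = 424/826 = 0.514

Γ ≈ 0.514 ∠ -17.5°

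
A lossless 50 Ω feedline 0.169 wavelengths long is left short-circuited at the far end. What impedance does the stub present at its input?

βl = 2π × 0.169 = 60.8°
tan(βl) = 1.79
For a short-circuited stub, Z_in = jZ_0·tan(βl)

Z_in ≈ +j89.6 Ω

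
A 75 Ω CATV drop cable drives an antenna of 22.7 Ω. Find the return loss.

RL ≈ 5.43 dB

Γ = (22.7 − 75)/(22.7 + 75) = -0.535
RL = −20·log₁₀|Γ| = −20·log₁₀(0.535)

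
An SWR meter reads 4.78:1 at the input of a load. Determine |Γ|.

|Γ| ≈ 0.654

|Γ| = (S − 1)/(S + 1) = (4.78 − 1)/(4.78 + 1) = 3.78/5.78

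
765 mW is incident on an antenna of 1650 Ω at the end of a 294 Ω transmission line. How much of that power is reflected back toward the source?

Γ = (1650 − 294)/(1650 + 294) = 0.698
|Γ|² = 0.487
P_refl = |Γ|²·P_inc = 372 mW, P_del = (1 − |Γ|²)·P_inc = 393 mW

P_reflected ≈ 372 mW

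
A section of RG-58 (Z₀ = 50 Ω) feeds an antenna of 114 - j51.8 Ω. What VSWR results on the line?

VSWR ≈ 2.84

Γ = (Z_L − Z_0)/(Z_L + Z_0) = (64 − j51.8)/(164 − j51.8)
|Γ| = 82.3/172 = 0.479
VSWR = (1 + |Γ|)/(1 − |Γ|) = 1.48/0.521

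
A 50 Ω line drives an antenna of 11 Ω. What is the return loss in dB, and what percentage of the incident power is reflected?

Γ = (11 − 50)/(11 + 50) = -0.639
RL = −20·log₁₀(0.639) = 3.89 dB
P_refl/P_inc = |Γ|² = 0.409

RL ≈ 3.89 dB; 40.9% of incident power reflected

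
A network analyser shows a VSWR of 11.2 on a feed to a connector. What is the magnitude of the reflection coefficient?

|Γ| ≈ 0.836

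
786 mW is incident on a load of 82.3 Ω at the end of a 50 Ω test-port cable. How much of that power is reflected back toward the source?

Γ = (82.3 − 50)/(82.3 + 50) = 0.244
|Γ|² = 0.0596
P_refl = |Γ|²·P_inc = 46.8 mW, P_del = (1 − |Γ|²)·P_inc = 739 mW

P_reflected ≈ 46.8 mW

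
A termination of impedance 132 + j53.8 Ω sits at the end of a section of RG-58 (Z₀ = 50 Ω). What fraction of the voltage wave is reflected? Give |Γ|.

Γ = (Z_L − Z_0)/(Z_L + Z_0) = (82 + j53.8)/(182 + j53.8)
|Γ| = 98.1/190

|Γ| ≈ 0.517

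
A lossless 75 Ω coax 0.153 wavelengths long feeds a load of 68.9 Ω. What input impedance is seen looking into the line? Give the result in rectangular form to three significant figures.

βl = 2π × 0.153 = 55.1°
tan(βl) = tan(55.1°) = 1.43
Z_in = Z_0·(Z_L + jZ_0·tanβl)/(Z_0 + jZ_L·tanβl)
     = 75·(68.9 + j107)/(75 + j98.7)

Z_in ≈ 77 + j6.14 Ω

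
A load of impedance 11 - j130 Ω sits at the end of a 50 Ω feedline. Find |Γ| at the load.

|Γ| ≈ 0.945

Γ = (Z_L − Z_0)/(Z_L + Z_0) = (-39 − j130)/(61 − j130)
|Γ| = 136/144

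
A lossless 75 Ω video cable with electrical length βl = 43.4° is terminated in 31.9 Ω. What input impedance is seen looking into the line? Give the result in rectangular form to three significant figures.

tan(βl) = tan(43.4°) = 0.946
Z_in = Z_0·(Z_L + jZ_0·tanβl)/(Z_0 + jZ_L·tanβl)
     = 75·(31.9 + j70.9)/(75 + j30.2)

Z_in ≈ 52 + j50 Ω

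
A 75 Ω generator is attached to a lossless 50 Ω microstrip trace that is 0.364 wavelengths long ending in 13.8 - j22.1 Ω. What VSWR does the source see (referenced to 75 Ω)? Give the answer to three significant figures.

βl = 2π × 0.364 = 131°
tan(βl) = -1.15
Z_in = Z_0·(Z_L + jZ_0·tanβl)/(Z_0 + jZ_L·tanβl) = 93.4 − j101 Ω
Γ_s = (Z_in − Z_s)/(Z_in + Z_s) = (18.4 − j101)/(168 − j101), |Γ_s| = 0.524
VSWR = (1 + |Γ_s|)/(1 − |Γ_s|)

VSWR ≈ 3.21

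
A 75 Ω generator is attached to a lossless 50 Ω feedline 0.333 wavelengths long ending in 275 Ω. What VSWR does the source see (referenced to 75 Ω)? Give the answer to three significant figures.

βl = 2π × 0.333 = 120°
tan(βl) = -1.74
Z_in = Z_0·(Z_L + jZ_0·tanβl)/(Z_0 + jZ_L·tanβl) = 12 + j27.5 Ω
Γ_s = (Z_in − Z_s)/(Z_in + Z_s) = (-63 + j27.5)/(87 + j27.5), |Γ_s| = 0.754
VSWR = (1 + |Γ_s|)/(1 − |Γ_s|)

VSWR ≈ 7.13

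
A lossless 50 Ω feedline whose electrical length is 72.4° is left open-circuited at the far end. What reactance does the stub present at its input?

tan(βl) = 3.15
For an open-circuited stub, Z_in = −jZ_0·cot(βl) = −jZ_0/tan(βl)

X_in ≈ -15.9 Ω (capacitive)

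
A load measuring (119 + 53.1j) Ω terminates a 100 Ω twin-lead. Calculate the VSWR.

VSWR ≈ 1.67

Γ = (Z_L − Z_0)/(Z_L + Z_0) = (19 + j53.1)/(219 + j53.1)
|Γ| = 56.4/225 = 0.25
VSWR = (1 + |Γ|)/(1 − |Γ|) = 1.25/0.75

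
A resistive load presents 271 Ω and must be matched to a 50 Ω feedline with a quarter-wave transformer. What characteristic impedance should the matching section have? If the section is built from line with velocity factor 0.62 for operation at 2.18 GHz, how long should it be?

Z_qwt = √(Z_0·R_L) = √(50 × 271) = √13550
λ = 0.62·c/f = 0.0853 m, so l = λ/4 = 0.0213 m

Z_qwt ≈ 116 Ω; length ≈ 2.13 cm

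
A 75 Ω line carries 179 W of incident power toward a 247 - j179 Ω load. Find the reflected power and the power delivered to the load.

P_reflected ≈ 81.3 W; P_delivered ≈ 97.7 W

|Γ| = |(172 − j179)/(322 − j179)| = 0.674
|Γ|² = 0.454
P_refl = |Γ|²·P_inc = 81.3 W, P_del = (1 − |Γ|²)·P_inc = 97.7 W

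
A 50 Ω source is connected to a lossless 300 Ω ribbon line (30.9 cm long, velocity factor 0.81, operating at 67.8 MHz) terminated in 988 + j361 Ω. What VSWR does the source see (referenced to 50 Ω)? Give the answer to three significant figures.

λ = v/f = 0.81·c / 67.8 MHz = 3.58 m
βl = 2π·l/λ = 2π × 0.0862 = 31°
tan(βl) = 0.602
Z_in = Z_0·(Z_L + jZ_0·tanβl)/(Z_0 + jZ_L·tanβl) = 336 − j452 Ω
Γ_s = (Z_in − Z_s)/(Z_in + Z_s) = (286 − j452)/(386 − j452), |Γ_s| = 0.9
VSWR = (1 + |Γ_s|)/(1 − |Γ_s|)

VSWR ≈ 19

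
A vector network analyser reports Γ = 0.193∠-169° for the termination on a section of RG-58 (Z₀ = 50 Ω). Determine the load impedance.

Z_L = Z_0·(1 + Γ)/(1 − Γ) = 50·(0.811 − j0.0368)/(1.19 + j0.0368)

Z_L ≈ 34 − j2.6 Ω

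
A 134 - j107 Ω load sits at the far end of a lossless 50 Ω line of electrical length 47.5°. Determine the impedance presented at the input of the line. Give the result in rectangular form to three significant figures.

Z_in ≈ 14.9 − j28.8 Ω

tan(βl) = tan(47.5°) = 1.09
Z_in = Z_0·(Z_L + jZ_0·tanβl)/(Z_0 + jZ_L·tanβl)
     = 50·(134 − j52.4)/(167 + j146)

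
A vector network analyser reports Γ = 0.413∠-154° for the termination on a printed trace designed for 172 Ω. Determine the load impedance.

Z_L = Z_0·(1 + Γ)/(1 − Γ) = 172·(0.629 − j0.181)/(1.37 + j0.181)

Z_L ≈ 74.6 − j32.6 Ω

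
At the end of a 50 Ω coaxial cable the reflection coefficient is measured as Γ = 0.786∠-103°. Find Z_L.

Z_L = Z_0·(1 + Γ)/(1 − Γ) = 50·(0.823 − j0.766)/(1.18 + j0.766)

Z_L ≈ 9.69 − j38.8 Ω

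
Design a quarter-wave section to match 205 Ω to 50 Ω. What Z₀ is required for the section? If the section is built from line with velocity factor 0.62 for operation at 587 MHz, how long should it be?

Z_qwt = √(Z_0·R_L) = √(50 × 205) = √10250
λ = 0.62·c/f = 0.317 m, so l = λ/4 = 0.0792 m

Z_qwt ≈ 101 Ω; length ≈ 7.92 cm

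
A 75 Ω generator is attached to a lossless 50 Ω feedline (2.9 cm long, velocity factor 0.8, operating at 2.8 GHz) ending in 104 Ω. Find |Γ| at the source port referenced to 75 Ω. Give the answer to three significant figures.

λ = v/f = 0.8·c / 2.8 GHz = 0.0857 m
βl = 2π·l/λ = 2π × 0.338 = 122°
tan(βl) = -1.61
Z_in = Z_0·(Z_L + jZ_0·tanβl)/(Z_0 + jZ_L·tanβl) = 30.6 + j21.9 Ω
Γ_s = (Z_in − Z_s)/(Z_in + Z_s) = (-44.4 + j21.9)/(106 + j21.9), |Γ_s| = 0.459

|Γ| ≈ 0.459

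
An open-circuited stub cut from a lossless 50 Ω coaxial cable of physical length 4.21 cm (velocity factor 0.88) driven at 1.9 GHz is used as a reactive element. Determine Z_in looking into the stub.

λ = v/f = 0.88·c / 1.9 GHz = 0.139 m
βl = 2π·l/λ = 2π × 0.303 = 109°
tan(βl) = -2.89
For an open-circuited stub, Z_in = −jZ_0·cot(βl) = −jZ_0/tan(βl)

Z_in ≈ +j17.3 Ω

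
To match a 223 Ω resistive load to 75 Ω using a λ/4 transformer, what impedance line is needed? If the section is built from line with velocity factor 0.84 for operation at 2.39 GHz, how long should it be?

Z_qwt = √(Z_0·R_L) = √(75 × 223) = √16720
λ = 0.84·c/f = 0.105 m, so l = λ/4 = 0.0264 m

Z_qwt ≈ 129 Ω; length ≈ 2.64 cm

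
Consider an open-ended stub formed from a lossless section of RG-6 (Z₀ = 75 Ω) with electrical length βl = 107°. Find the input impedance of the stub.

tan(βl) = -3.27
For an open-ended stub, Z_in = −jZ_0·cot(βl) = −jZ_0/tan(βl)

Z_in ≈ +j22.9 Ω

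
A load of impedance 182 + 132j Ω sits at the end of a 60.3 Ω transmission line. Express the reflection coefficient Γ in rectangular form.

Γ = (Z_L − Z_0)/(Z_L + Z_0) = (121.7 + j132)/(242.3 + j132)

Γ ≈ 0.616 + j0.209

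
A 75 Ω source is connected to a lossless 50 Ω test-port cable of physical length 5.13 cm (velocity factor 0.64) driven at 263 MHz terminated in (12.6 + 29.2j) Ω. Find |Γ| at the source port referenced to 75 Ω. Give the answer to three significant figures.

λ = v/f = 0.64·c / 263 MHz = 0.73 m
βl = 2π·l/λ = 2π × 0.0703 = 25.3°
tan(βl) = 0.473
Z_in = Z_0·(Z_L + jZ_0·tanβl)/(Z_0 + jZ_L·tanβl) = 28.6 + j68.3 Ω
Γ_s = (Z_in − Z_s)/(Z_in + Z_s) = (-46.4 + j68.3)/(104 + j68.3), |Γ_s| = 0.665

|Γ| ≈ 0.665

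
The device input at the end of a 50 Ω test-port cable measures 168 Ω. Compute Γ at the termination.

Γ = (Z_L − Z_0)/(Z_L + Z_0) = (168 − 50)/(168 + 50) = 118/218

Γ = 0.541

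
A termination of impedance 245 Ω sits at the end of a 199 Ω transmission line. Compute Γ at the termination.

Γ = 0.104

Γ = (Z_L − Z_0)/(Z_L + Z_0) = (245 − 199)/(245 + 199) = 46/444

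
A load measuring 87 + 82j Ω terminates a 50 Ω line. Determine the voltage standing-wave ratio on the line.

VSWR ≈ 3.58

Γ = (Z_L − Z_0)/(Z_L + Z_0) = (37 + j82)/(137 + j82)
|Γ| = 90/160 = 0.563
VSWR = (1 + |Γ|)/(1 − |Γ|) = 1.56/0.437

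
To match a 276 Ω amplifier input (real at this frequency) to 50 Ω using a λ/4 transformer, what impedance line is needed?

Z_qwt ≈ 117 Ω

Z_qwt = √(Z_0·R_L) = √(50 × 276) = √13800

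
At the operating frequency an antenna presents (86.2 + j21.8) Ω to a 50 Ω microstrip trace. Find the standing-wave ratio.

Γ = (Z_L − Z_0)/(Z_L + Z_0) = (36.2 + j21.8)/(136.2 + j21.8)
|Γ| = 42.3/138 = 0.306
VSWR = (1 + |Γ|)/(1 − |Γ|) = 1.31/0.694

VSWR ≈ 1.88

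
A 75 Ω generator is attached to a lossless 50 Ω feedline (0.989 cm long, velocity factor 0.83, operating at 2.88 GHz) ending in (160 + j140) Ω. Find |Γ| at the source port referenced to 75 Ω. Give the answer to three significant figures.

|Γ| ≈ 0.68

λ = v/f = 0.83·c / 2.88 GHz = 0.0865 m
βl = 2π·l/λ = 2π × 0.114 = 41.2°
tan(βl) = 0.875
Z_in = Z_0·(Z_L + jZ_0·tanβl)/(Z_0 + jZ_L·tanβl) = 28.4 − j71.9 Ω
Γ_s = (Z_in − Z_s)/(Z_in + Z_s) = (-46.6 − j71.9)/(103 − j71.9), |Γ_s| = 0.68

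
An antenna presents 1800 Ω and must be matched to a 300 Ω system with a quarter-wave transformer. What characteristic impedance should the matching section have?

Z_qwt ≈ 735 Ω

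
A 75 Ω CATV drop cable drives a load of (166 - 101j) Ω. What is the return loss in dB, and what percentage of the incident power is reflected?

Γ = (91 − j101)/(241 − j101), |Γ| = 0.52
RL = −20·log₁₀(0.52) = 5.68 dB
P_refl/P_inc = |Γ|² = 0.271

RL ≈ 5.68 dB; 27.1% of incident power reflected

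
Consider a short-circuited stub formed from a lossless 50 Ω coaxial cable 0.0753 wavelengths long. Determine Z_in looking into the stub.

Z_in ≈ +j25.6 Ω

βl = 2π × 0.0753 = 27.1°
tan(βl) = 0.512
For a short-circuited stub, Z_in = jZ_0·tan(βl)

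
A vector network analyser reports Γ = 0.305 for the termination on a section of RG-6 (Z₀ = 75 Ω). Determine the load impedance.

Z_L = Z_0·(1 + Γ)/(1 − Γ) = 75·(1.3)/(0.695)

Z_L ≈ 141 Ω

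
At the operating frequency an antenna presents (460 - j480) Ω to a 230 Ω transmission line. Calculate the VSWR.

Γ = (Z_L − Z_0)/(Z_L + Z_0) = (230 − j480)/(690 − j480)
|Γ| = 532/841 = 0.633
VSWR = (1 + |Γ|)/(1 − |Γ|) = 1.63/0.367

VSWR ≈ 4.45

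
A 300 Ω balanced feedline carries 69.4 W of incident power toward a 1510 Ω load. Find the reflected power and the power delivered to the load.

Γ = (1510 − 300)/(1510 + 300) = 0.669
|Γ|² = 0.447
P_refl = |Γ|²·P_inc = 31 W, P_del = (1 − |Γ|²)·P_inc = 38.4 W

P_reflected ≈ 31 W; P_delivered ≈ 38.4 W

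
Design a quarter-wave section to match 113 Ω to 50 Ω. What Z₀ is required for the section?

Z_qwt ≈ 75.2 Ω

Z_qwt = √(Z_0·R_L) = √(50 × 113) = √5650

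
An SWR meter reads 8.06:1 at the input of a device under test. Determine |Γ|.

|Γ| ≈ 0.779

|Γ| = (S − 1)/(S + 1) = (8.06 − 1)/(8.06 + 1) = 7.06/9.06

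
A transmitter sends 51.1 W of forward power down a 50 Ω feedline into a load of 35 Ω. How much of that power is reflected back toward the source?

Γ = (35 − 50)/(35 + 50) = -0.176
|Γ|² = 0.0311
P_refl = |Γ|²·P_inc = 1.59 W, P_del = (1 − |Γ|²)·P_inc = 49.5 W

P_reflected ≈ 1.59 W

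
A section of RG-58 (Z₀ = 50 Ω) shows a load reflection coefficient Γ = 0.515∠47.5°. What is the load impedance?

Z_L ≈ 64.5 + j66.7 Ω

Z_L = Z_0·(1 + Γ)/(1 − Γ) = 50·(1.35 + j0.38)/(0.652 − j0.38)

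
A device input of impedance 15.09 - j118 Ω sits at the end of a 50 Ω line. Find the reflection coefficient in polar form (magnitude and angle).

Γ = (Z_L − Z_0)/(Z_L + Z_0) = (-34.91 − j118)/(65.09 − j118)
|Γ| = 123/135 = 0.913

Γ ≈ 0.913 ∠ -45.4°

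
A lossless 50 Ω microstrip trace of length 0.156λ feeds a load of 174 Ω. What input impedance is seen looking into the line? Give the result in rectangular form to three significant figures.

Z_in ≈ 20.1 − j29.7 Ω

βl = 2π × 0.156 = 56.2°
tan(βl) = tan(56.2°) = 1.49
Z_in = Z_0·(Z_L + jZ_0·tanβl)/(Z_0 + jZ_L·tanβl)
     = 50·(174 + j74.6)/(50 + j260)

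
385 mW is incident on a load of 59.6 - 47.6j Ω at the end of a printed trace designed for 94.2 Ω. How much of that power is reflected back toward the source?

|Γ| = |(-34.6 − j47.6)/(153.8 − j47.6)| = 0.366
|Γ|² = 0.134
P_refl = |Γ|²·P_inc = 51.4 mW, P_del = (1 − |Γ|²)·P_inc = 334 mW

P_reflected ≈ 51.4 mW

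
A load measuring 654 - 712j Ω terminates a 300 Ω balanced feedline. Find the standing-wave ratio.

Γ = (Z_L − Z_0)/(Z_L + Z_0) = (354 − j712)/(954 − j712)
|Γ| = 795/1190 = 0.668
VSWR = (1 + |Γ|)/(1 − |Γ|) = 1.67/0.332

VSWR ≈ 5.02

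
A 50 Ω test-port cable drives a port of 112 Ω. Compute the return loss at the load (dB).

RL ≈ 8.34 dB

Γ = (112 − 50)/(112 + 50) = 0.383
RL = −20·log₁₀|Γ| = −20·log₁₀(0.383)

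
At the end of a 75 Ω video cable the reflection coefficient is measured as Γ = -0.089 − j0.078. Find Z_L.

Z_L ≈ 62 − j9.82 Ω

Z_L = Z_0·(1 + Γ)/(1 − Γ) = 75·(0.911 − j0.078)/(1.09 + j0.078)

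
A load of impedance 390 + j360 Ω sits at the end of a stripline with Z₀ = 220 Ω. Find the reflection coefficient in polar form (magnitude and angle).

Γ = (Z_L − Z_0)/(Z_L + Z_0) = (170 + j360)/(610 + j360)
|Γ| = 398/708 = 0.562

Γ ≈ 0.562 ∠ 34.2°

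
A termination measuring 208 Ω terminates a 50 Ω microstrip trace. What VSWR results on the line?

Γ = (208 − 50)/(208 + 50) = 0.612
VSWR = (1 + 0.612)/(1 − 0.612)

VSWR ≈ 4.16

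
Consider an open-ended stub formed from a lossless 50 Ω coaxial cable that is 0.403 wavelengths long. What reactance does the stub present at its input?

X_in ≈ 71.6 Ω (inductive)

βl = 2π × 0.403 = 145°
tan(βl) = -0.698
For an open-ended stub, Z_in = −jZ_0·cot(βl) = −jZ_0/tan(βl)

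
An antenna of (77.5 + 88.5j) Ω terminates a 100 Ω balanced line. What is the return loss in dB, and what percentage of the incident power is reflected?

Γ = (-22.5 + j88.5)/(177.5 + j88.5), |Γ| = 0.46
RL = −20·log₁₀(0.46) = 6.74 dB
P_refl/P_inc = |Γ|² = 0.212

RL ≈ 6.74 dB; 21.2% of incident power reflected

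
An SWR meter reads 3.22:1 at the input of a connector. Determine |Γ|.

|Γ| ≈ 0.526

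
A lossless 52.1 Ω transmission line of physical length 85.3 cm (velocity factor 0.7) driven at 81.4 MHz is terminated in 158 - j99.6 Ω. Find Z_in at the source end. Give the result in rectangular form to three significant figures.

Z_in ≈ 18.7 + j37.3 Ω

λ = v/f = 0.7·c / 81.4 MHz = 2.58 m
βl = 2π·l/λ = 2π × 0.331 = 119°
tan(βl) = tan(119°) = -1.8
Z_in = Z_0·(Z_L + jZ_0·tanβl)/(Z_0 + jZ_L·tanβl)
     = 52.1·(158 − j193)/(-127 − j285)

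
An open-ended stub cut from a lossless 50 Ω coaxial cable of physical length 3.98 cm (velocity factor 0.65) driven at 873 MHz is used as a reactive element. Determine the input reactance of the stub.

X_in ≈ -24.2 Ω (capacitive)

λ = v/f = 0.65·c / 873 MHz = 0.223 m
βl = 2π·l/λ = 2π × 0.178 = 64.1°
tan(βl) = 2.06
For an open-ended stub, Z_in = −jZ_0·cot(βl) = −jZ_0/tan(βl)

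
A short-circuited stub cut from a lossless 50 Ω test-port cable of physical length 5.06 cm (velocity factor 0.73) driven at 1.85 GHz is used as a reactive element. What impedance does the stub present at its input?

λ = v/f = 0.73·c / 1.85 GHz = 0.118 m
βl = 2π·l/λ = 2π × 0.427 = 154°
tan(βl) = -0.49
For a short-circuited stub, Z_in = jZ_0·tan(βl)

Z_in ≈ −j24.5 Ω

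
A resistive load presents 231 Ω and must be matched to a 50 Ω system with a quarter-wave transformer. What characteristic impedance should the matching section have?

Z_qwt = √(Z_0·R_L) = √(50 × 231) = √11550

Z_qwt ≈ 107 Ω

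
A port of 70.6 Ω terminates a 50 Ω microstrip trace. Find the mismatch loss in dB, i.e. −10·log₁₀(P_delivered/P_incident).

Γ = (70.6 − 50)/(70.6 + 50) = 0.171
|Γ|² = 0.0292, so P_del/P_inc = 1 − |Γ|² = 0.971
ML = −10·log₁₀(1 − |Γ|²)

mismatch loss ≈ 0.129 dB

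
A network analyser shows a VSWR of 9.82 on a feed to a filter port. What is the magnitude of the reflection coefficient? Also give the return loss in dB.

|Γ| ≈ 0.815; return loss ≈ 1.78 dB

|Γ| = (S − 1)/(S + 1) = (9.82 − 1)/(9.82 + 1) = 8.82/10.8
RL = −20·log₁₀|Γ| = −20·log₁₀(0.815)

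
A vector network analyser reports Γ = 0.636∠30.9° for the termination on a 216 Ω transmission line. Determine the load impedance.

Z_L = Z_0·(1 + Γ)/(1 − Γ) = 216·(1.55 + j0.327)/(0.454 − j0.327)

Z_L ≈ 411 + j451 Ω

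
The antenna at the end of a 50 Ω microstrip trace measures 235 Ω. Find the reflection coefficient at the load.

Γ = 0.649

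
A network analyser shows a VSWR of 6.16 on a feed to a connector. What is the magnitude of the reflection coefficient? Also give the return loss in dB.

|Γ| ≈ 0.721; return loss ≈ 2.85 dB

|Γ| = (S − 1)/(S + 1) = (6.16 − 1)/(6.16 + 1) = 5.16/7.16
RL = −20·log₁₀|Γ| = −20·log₁₀(0.721)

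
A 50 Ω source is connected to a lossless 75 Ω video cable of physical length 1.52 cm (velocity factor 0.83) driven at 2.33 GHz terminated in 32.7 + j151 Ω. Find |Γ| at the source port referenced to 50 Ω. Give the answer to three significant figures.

|Γ| ≈ 0.883

λ = v/f = 0.83·c / 2.33 GHz = 0.107 m
βl = 2π·l/λ = 2π × 0.142 = 51.2°
tan(βl) = 1.24
Z_in = Z_0·(Z_L + jZ_0·tanβl)/(Z_0 + jZ_L·tanβl) = 32.6 − j151 Ω
Γ_s = (Z_in − Z_s)/(Z_in + Z_s) = (-17.4 − j151)/(82.6 − j151), |Γ_s| = 0.883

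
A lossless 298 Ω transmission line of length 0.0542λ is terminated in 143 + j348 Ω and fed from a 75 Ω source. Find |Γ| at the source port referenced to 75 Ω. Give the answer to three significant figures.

|Γ| ≈ 0.899

βl = 2π × 0.0542 = 19.5°
tan(βl) = 0.354
Z_in = Z_0·(Z_L + jZ_0·tanβl)/(Z_0 + jZ_L·tanβl) = 432 + j648 Ω
Γ_s = (Z_in − Z_s)/(Z_in + Z_s) = (357 + j648)/(507 + j648), |Γ_s| = 0.899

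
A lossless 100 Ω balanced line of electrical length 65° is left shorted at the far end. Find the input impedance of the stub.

tan(βl) = 2.14
For a shorted stub, Z_in = jZ_0·tan(βl)

Z_in ≈ +j214 Ω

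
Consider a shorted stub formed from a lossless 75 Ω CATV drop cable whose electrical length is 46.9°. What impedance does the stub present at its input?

tan(βl) = 1.07
For a shorted stub, Z_in = jZ_0·tan(βl)

Z_in ≈ +j80.1 Ω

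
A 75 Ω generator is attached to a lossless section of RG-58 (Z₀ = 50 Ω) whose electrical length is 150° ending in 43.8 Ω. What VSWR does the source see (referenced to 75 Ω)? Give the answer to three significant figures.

tan(βl) = -0.577
Z_in = Z_0·(Z_L + jZ_0·tanβl)/(Z_0 + jZ_L·tanβl) = 46.5 − j5.35 Ω
Γ_s = (Z_in − Z_s)/(Z_in + Z_s) = (-28.5 − j5.35)/(122 − j5.35), |Γ_s| = 0.238
VSWR = (1 + |Γ_s|)/(1 − |Γ_s|)

VSWR ≈ 1.63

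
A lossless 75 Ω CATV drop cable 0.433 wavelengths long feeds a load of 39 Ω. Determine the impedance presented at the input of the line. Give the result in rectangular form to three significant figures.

Z_in ≈ 44.4 − j23.2 Ω

βl = 2π × 0.433 = 156°
tan(βl) = tan(156°) = -0.448
Z_in = Z_0·(Z_L + jZ_0·tanβl)/(Z_0 + jZ_L·tanβl)
     = 75·(39 − j33.6)/(75 − j17.5)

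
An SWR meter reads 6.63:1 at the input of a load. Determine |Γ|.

|Γ| = (S − 1)/(S + 1) = (6.63 − 1)/(6.63 + 1) = 5.63/7.63

|Γ| ≈ 0.738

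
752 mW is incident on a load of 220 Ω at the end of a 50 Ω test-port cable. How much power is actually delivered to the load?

P_delivered ≈ 454 mW

Γ = (220 − 50)/(220 + 50) = 0.63
|Γ|² = 0.396
P_refl = |Γ|²·P_inc = 298 mW, P_del = (1 − |Γ|²)·P_inc = 454 mW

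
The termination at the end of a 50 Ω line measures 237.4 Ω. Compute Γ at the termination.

Γ = (Z_L − Z_0)/(Z_L + Z_0) = (237.4 − 50)/(237.4 + 50) = 187.4/287.4

Γ = 0.652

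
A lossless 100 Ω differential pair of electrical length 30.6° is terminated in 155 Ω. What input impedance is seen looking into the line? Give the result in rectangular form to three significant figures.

Z_in ≈ 114 − j45.1 Ω

tan(βl) = tan(30.6°) = 0.591
Z_in = Z_0·(Z_L + jZ_0·tanβl)/(Z_0 + jZ_L·tanβl)
     = 100·(155 + j59.1)/(100 + j91.7)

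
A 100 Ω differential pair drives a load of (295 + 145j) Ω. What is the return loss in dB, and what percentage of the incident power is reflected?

Γ = (195 + j145)/(395 + j145), |Γ| = 0.578
RL = −20·log₁₀(0.578) = 4.77 dB
P_refl/P_inc = |Γ|² = 0.334

RL ≈ 4.77 dB; 33.4% of incident power reflected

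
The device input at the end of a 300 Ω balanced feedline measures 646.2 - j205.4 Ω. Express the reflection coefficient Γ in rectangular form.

Γ ≈ 0.394 − j0.131

Γ = (Z_L − Z_0)/(Z_L + Z_0) = (346.2 − j205.4)/(946.2 − j205.4)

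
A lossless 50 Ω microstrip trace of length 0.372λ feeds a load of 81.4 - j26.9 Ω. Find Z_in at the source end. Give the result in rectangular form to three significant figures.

Z_in ≈ 55.4 + j33.7 Ω

βl = 2π × 0.372 = 134°
tan(βl) = tan(134°) = -1.04
Z_in = Z_0·(Z_L + jZ_0·tanβl)/(Z_0 + jZ_L·tanβl)
     = 50·(81.4 − j78.8)/(22.1 − j84.5)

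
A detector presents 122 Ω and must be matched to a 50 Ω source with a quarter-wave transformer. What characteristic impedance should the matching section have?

Z_qwt ≈ 78.1 Ω

Z_qwt = √(Z_0·R_L) = √(50 × 122) = √6100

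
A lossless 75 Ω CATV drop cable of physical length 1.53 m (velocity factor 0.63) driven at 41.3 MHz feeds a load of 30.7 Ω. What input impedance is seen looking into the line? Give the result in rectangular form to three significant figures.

λ = v/f = 0.63·c / 41.3 MHz = 4.58 m
βl = 2π·l/λ = 2π × 0.334 = 120°
tan(βl) = tan(120°) = -1.71
Z_in = Z_0·(Z_L + jZ_0·tanβl)/(Z_0 + jZ_L·tanβl)
     = 75·(30.7 − j128)/(75 − j52.4)

Z_in ≈ 80.7 − j71.6 Ω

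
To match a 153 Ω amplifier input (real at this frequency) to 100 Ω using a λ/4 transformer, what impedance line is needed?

Z_qwt = √(Z_0·R_L) = √(100 × 153) = √15300

Z_qwt ≈ 124 Ω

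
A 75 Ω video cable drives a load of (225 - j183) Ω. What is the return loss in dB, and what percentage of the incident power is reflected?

RL ≈ 3.44 dB; 45.3% of incident power reflected

Γ = (150 − j183)/(300 − j183), |Γ| = 0.673
RL = −20·log₁₀(0.673) = 3.44 dB
P_refl/P_inc = |Γ|² = 0.453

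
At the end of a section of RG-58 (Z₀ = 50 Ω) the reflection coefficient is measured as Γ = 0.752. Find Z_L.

Z_L = Z_0·(1 + Γ)/(1 − Γ) = 50·(1.75)/(0.248)

Z_L ≈ 353 Ω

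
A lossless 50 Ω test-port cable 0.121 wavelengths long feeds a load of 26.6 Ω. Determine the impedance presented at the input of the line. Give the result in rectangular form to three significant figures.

Z_in ≈ 40.3 + j27.1 Ω

βl = 2π × 0.121 = 43.6°
tan(βl) = tan(43.6°) = 0.951
Z_in = Z_0·(Z_L + jZ_0·tanβl)/(Z_0 + jZ_L·tanβl)
     = 50·(26.6 + j47.5)/(50 + j25.3)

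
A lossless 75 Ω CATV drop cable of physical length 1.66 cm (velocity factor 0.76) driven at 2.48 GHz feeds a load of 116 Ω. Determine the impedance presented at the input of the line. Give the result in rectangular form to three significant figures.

λ = v/f = 0.76·c / 2.48 GHz = 0.0919 m
βl = 2π·l/λ = 2π × 0.181 = 65°
tan(βl) = tan(65°) = 2.14
Z_in = Z_0·(Z_L + jZ_0·tanβl)/(Z_0 + jZ_L·tanβl)
     = 75·(116 + j161)/(75 + j249)

Z_in ≈ 54.1 − j18.7 Ω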